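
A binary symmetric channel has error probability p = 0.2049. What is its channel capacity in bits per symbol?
0.2684 bits

For a binary symmetric channel (BSC) with error probability p:
Capacity C = 1 - H(p) bits per symbol

where H(p) = -p log₂(p) - (1-p) log₂(1-p) is the binary entropy function.

H(0.2049) = 0.7316 bits
C = 1 - 0.7316 = 0.2684 bits per symbol

This means we can reliably transmit up to 0.2684 bits of information per channel use.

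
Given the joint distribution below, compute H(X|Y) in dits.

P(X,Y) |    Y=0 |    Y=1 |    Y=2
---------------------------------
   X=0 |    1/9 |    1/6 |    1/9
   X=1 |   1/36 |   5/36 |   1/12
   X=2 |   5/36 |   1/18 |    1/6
0.4385 dits

Using the chain rule: H(X|Y) = H(X,Y) - H(Y)

First, compute H(X,Y) = 0.9125 dits

Marginal P(Y) = (5/18, 13/36, 13/36)
H(Y) = 0.4740 dits

H(X|Y) = H(X,Y) - H(Y) = 0.9125 - 0.4740 = 0.4385 dits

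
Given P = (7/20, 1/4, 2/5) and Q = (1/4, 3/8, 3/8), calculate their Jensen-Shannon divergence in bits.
0.0154 bits

Jensen-Shannon divergence is:
JSD(P||Q) = 0.5 × D_KL(P||M) + 0.5 × D_KL(Q||M)
where M = 0.5 × (P + Q) is the mixture distribution.

M = 0.5 × (7/20, 1/4, 2/5) + 0.5 × (1/4, 3/8, 3/8) = (3/10, 5/16, 0.3875)

D_KL(P||M) = 0.0157 bits
D_KL(Q||M) = 0.0151 bits

JSD(P||Q) = 0.5 × 0.0157 + 0.5 × 0.0151 = 0.0154 bits

Unlike KL divergence, JSD is symmetric and bounded: 0 ≤ JSD ≤ log(2).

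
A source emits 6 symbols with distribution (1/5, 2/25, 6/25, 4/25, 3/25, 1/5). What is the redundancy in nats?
0.0558 nats

Redundancy measures how far a source is from maximum entropy:
R = H_max - H(X)

Maximum entropy for 6 symbols: H_max = log_e(6) = 1.7918 nats
Actual entropy: H(X) = 1.7360 nats
Redundancy: R = 1.7918 - 1.7360 = 0.0558 nats

This redundancy represents potential for compression: the source could be compressed by 0.0558 nats per symbol.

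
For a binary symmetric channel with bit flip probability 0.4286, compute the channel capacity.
0.0148 bits

For a binary symmetric channel (BSC) with error probability p:
Capacity C = 1 - H(p) bits per symbol

where H(p) = -p log₂(p) - (1-p) log₂(1-p) is the binary entropy function.

H(0.4286) = 0.9852 bits
C = 1 - 0.9852 = 0.0148 bits per symbol

This means we can reliably transmit up to 0.0148 bits of information per channel use.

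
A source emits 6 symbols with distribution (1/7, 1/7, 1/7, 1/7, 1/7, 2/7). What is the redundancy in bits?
0.0633 bits

Redundancy measures how far a source is from maximum entropy:
R = H_max - H(X)

Maximum entropy for 6 symbols: H_max = log_2(6) = 2.5850 bits
Actual entropy: H(X) = 2.5216 bits
Redundancy: R = 2.5850 - 2.5216 = 0.0633 bits

This redundancy represents potential for compression: the source could be compressed by 0.0633 bits per symbol.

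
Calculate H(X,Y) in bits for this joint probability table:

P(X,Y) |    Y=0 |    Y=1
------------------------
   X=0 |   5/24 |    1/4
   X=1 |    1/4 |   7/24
1.9899 bits

Joint entropy is H(X,Y) = -Σ_{x,y} p(x,y) log p(x,y).

Summing over all non-zero entries:
H(X,Y) = -[5/24·log_2(5/24) + 1/4·log_2(1/4) + 1/4·log_2(1/4) + 7/24·log_2(7/24)]
H(X,Y) = 1.9899 bits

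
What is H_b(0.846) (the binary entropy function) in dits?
0.1866 dits

The binary entropy function is:
H(p) = -p log(p) - (1-p) log(1-p)

H(0.846) = -0.846 × log_10(0.846) - 0.154 × log_10(0.154)
H(0.846) = 0.1866 dits

Note: Binary entropy is maximized at p=0.5 (H=1 bit) and minimized at p=0 or p=1 (H=0).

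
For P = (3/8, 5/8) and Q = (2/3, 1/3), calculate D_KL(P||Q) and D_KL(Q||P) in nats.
D_KL(P||Q) = 0.1771, D_KL(Q||P) = 0.1740

KL divergence is not symmetric: D_KL(P||Q) ≠ D_KL(Q||P) in general.

D_KL(P||Q) = 0.1771 nats
D_KL(Q||P) = 0.1740 nats

No, they are not equal!

This asymmetry is why KL divergence is not a true distance metric.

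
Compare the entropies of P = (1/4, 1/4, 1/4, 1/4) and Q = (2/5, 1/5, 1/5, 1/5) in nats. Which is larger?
P

Computing entropies in nats:
H(P) = 1.3863
H(Q) = 1.3322

Distribution P has higher entropy.

Intuition: The distribution closer to uniform (more spread out) has higher entropy.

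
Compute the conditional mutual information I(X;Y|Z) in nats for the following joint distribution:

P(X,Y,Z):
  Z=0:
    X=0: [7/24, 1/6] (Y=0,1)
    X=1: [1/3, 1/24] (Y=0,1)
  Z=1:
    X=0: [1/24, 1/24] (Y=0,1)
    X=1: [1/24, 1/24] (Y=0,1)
0.0374 nats

Conditional mutual information: I(X;Y|Z) = H(X|Z) + H(Y|Z) - H(X,Y|Z)

H(Z) = 0.4506
H(X,Z) = 1.1395 → H(X|Z) = 0.6890
H(Y,Z) = 1.0347 → H(Y|Z) = 0.5841
H(X,Y,Z) = 1.6863 → H(X,Y|Z) = 1.2357

I(X;Y|Z) = 0.6890 + 0.5841 - 1.2357 = 0.0374 nats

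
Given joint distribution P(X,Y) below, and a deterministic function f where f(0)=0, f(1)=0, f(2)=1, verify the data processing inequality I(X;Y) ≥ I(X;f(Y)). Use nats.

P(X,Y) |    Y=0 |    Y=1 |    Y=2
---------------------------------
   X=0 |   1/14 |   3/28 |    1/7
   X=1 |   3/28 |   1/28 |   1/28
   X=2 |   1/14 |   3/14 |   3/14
I(X;Y) = 0.0685, I(X;f(Y)) = 0.0184, inequality holds: 0.0685 ≥ 0.0184

Data Processing Inequality: For any Markov chain X → Y → Z, we have I(X;Y) ≥ I(X;Z).

Here Z = f(Y) is a deterministic function of Y, forming X → Y → Z.

Original I(X;Y) = 0.0685 nats

After applying f:
P(X,Z) where Z=f(Y):
- P(X,Z=0) = P(X,Y=0) + P(X,Y=1)
- P(X,Z=1) = P(X,Y=2)

I(X;Z) = I(X;f(Y)) = 0.0184 nats

Verification: 0.0685 ≥ 0.0184 ✓

Information cannot be created by processing; the function f can only lose information about X.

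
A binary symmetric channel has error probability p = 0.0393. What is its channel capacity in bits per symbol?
0.7609 bits

For a binary symmetric channel (BSC) with error probability p:
Capacity C = 1 - H(p) bits per symbol

where H(p) = -p log₂(p) - (1-p) log₂(1-p) is the binary entropy function.

H(0.0393) = 0.2391 bits
C = 1 - 0.2391 = 0.7609 bits per symbol

This means we can reliably transmit up to 0.7609 bits of information per channel use.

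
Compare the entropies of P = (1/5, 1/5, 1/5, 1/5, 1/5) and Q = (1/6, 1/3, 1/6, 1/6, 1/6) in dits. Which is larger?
P

Computing entropies in dits:
H(P) = 0.6990
H(Q) = 0.6778

Distribution P has higher entropy.

Intuition: The distribution closer to uniform (more spread out) has higher entropy.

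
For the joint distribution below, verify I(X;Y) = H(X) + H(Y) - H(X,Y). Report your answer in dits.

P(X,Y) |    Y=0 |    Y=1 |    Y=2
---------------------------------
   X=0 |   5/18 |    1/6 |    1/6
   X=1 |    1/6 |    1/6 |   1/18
I(X;Y) = 0.0079 dits

Mutual information has multiple equivalent forms:
- I(X;Y) = H(X) - H(X|Y)
- I(X;Y) = H(Y) - H(Y|X)
- I(X;Y) = H(X) + H(Y) - H(X,Y)

Computing all quantities:
H(X) = 0.2902, H(Y) = 0.4607, H(X,Y) = 0.7430
H(X|Y) = 0.2823, H(Y|X) = 0.4528

Verification:
H(X) - H(X|Y) = 0.2902 - 0.2823 = 0.0079
H(Y) - H(Y|X) = 0.4607 - 0.4528 = 0.0079
H(X) + H(Y) - H(X,Y) = 0.2902 + 0.4607 - 0.7430 = 0.0079

All forms give I(X;Y) = 0.0079 dits. ✓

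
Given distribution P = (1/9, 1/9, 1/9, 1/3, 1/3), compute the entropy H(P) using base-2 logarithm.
2.1133 bits

Shannon entropy is H(X) = -Σ p(x) log p(x).

For P = (1/9, 1/9, 1/9, 1/3, 1/3):
H = -1/9 × log_2(1/9) -1/9 × log_2(1/9) -1/9 × log_2(1/9) -1/3 × log_2(1/3) -1/3 × log_2(1/3)
H = 2.1133 bits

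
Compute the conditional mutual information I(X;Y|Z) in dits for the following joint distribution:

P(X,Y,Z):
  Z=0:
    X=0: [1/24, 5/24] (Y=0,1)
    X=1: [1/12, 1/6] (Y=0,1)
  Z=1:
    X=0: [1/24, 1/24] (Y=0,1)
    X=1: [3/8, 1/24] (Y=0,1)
0.0180 dits

Conditional mutual information: I(X;Y|Z) = H(X|Z) + H(Y|Z) - H(X,Y|Z)

H(Z) = 0.3010
H(X,Z) = 0.5494 → H(X|Z) = 0.2484
H(Y,Z) = 0.5210 → H(Y|Z) = 0.2199
H(X,Y,Z) = 0.7513 → H(X,Y|Z) = 0.4503

I(X;Y|Z) = 0.2484 + 0.2199 - 0.4503 = 0.0180 dits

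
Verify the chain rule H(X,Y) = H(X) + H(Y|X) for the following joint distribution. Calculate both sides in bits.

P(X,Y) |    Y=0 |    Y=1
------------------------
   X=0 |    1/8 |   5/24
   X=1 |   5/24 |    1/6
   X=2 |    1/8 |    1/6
H(X,Y) = 2.5546, H(X) = 1.5774, H(Y|X) = 0.9772 (all in bits)

Chain rule: H(X,Y) = H(X) + H(Y|X)

Left side — joint entropy directly:
H(X,Y) = -Σ p(x,y) log p(x,y) = 2.5546 bits

Right side — compute H(Y|X) from the conditional distributions:
P(X) = (1/3, 3/8, 7/24), so H(X) = 1.5774 bits
H(Y|X) = Σ_x P(X=x) · H(Y|X=x):
  P(Y|X=0) = (3/8, 5/8), H(Y|X=0) = 0.9544, weight P(X=0) = 1/3
  P(Y|X=1) = (5/9, 4/9), H(Y|X=1) = 0.9911, weight P(X=1) = 3/8
  P(Y|X=2) = (3/7, 4/7), H(Y|X=2) = 0.9852, weight P(X=2) = 7/24
H(Y|X) = 0.9772 bits

H(X) + H(Y|X) = 1.5774 + 0.9772 = 2.5546 bits

Both sides equal 2.5546 bits. ✓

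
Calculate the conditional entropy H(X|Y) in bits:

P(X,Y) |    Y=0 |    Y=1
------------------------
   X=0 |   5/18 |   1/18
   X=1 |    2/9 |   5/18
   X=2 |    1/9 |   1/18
1.3603 bits

Using the chain rule: H(X|Y) = H(X,Y) - H(Y)

First, compute H(X,Y) = 2.3244 bits

Marginal P(Y) = (11/18, 7/18)
H(Y) = 0.9641 bits

H(X|Y) = H(X,Y) - H(Y) = 2.3244 - 0.9641 = 1.3603 bits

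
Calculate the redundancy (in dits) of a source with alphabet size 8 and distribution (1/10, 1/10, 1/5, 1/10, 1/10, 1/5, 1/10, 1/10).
0.0235 dits

Redundancy measures how far a source is from maximum entropy:
R = H_max - H(X)

Maximum entropy for 8 symbols: H_max = log_10(8) = 0.9031 dits
Actual entropy: H(X) = 0.8796 dits
Redundancy: R = 0.9031 - 0.8796 = 0.0235 dits

This redundancy represents potential for compression: the source could be compressed by 0.0235 dits per symbol.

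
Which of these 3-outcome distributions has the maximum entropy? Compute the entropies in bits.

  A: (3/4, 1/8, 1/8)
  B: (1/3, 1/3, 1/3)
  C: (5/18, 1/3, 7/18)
B

For a discrete distribution over n outcomes, entropy is maximized by the uniform distribution.

Computing entropies:
H(A) = 1.0613 bits
H(B) = 1.5850 bits
H(C) = 1.5715 bits

The uniform distribution (where all probabilities equal 1/3) achieves the maximum entropy of log_2(3) = 1.5850 bits.

Distribution B has the highest entropy.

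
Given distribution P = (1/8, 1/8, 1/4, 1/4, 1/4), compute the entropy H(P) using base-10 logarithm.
0.6773 dits

Shannon entropy is H(X) = -Σ p(x) log p(x).

For P = (1/8, 1/8, 1/4, 1/4, 1/4):
H = -1/8 × log_10(1/8) -1/8 × log_10(1/8) -1/4 × log_10(1/4) -1/4 × log_10(1/4) -1/4 × log_10(1/4)
H = 0.6773 dits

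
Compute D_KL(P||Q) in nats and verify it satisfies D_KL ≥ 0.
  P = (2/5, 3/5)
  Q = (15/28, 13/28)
0.0370 nats

KL divergence satisfies the Gibbs inequality: D_KL(P||Q) ≥ 0 for all distributions P, Q.

D_KL(P||Q) = Σ p(x) log(p(x)/q(x))
Term by term:
  x=0: 2/5 × log_e[(2/5)/(15/28)] = -0.1169
  x=1: 3/5 × log_e[(3/5)/(13/28)] = 0.1539
D_KL(P||Q) = 0.0370 nats

D_KL(P||Q) = 0.0370 ≥ 0 ✓

This non-negativity is a fundamental property: relative entropy cannot be negative because it measures how different Q is from P.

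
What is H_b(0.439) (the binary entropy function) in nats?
0.6857 nats

The binary entropy function is:
H(p) = -p log(p) - (1-p) log(1-p)

H(0.439) = -0.439 × log_e(0.439) - 0.561 × log_e(0.561)
H(0.439) = 0.6857 nats

Note: Binary entropy is maximized at p=0.5 (H=1 bit) and minimized at p=0 or p=1 (H=0).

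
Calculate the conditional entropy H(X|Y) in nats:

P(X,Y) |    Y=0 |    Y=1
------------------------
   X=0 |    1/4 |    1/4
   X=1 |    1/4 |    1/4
0.6931 nats

Using the chain rule: H(X|Y) = H(X,Y) - H(Y)

First, compute H(X,Y) = 1.3863 nats

Marginal P(Y) = (1/2, 1/2)
H(Y) = 0.6931 nats

H(X|Y) = H(X,Y) - H(Y) = 1.3863 - 0.6931 = 0.6931 nats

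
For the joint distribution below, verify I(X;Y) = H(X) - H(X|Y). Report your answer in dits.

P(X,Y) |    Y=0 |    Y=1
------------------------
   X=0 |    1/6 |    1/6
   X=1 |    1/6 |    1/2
I(X;Y) = 0.0133 dits

Mutual information has multiple equivalent forms:
- I(X;Y) = H(X) - H(X|Y)
- I(X;Y) = H(Y) - H(Y|X)
- I(X;Y) = H(X) + H(Y) - H(X,Y)

Computing all quantities:
H(X) = 0.2764, H(Y) = 0.2764, H(X,Y) = 0.5396
H(X|Y) = 0.2632, H(Y|X) = 0.2632

Verification:
H(X) - H(X|Y) = 0.2764 - 0.2632 = 0.0133
H(Y) - H(Y|X) = 0.2764 - 0.2632 = 0.0133
H(X) + H(Y) - H(X,Y) = 0.2764 + 0.2764 - 0.5396 = 0.0133

All forms give I(X;Y) = 0.0133 dits. ✓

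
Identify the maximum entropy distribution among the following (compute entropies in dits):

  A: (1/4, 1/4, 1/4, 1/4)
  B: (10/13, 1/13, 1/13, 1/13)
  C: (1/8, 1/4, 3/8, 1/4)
A

For a discrete distribution over n outcomes, entropy is maximized by the uniform distribution.

Computing entropies:
H(A) = 0.6021 dits
H(B) = 0.3447 dits
H(C) = 0.5737 dits

The uniform distribution (where all probabilities equal 1/4) achieves the maximum entropy of log_10(4) = 0.6021 dits.

Distribution A has the highest entropy.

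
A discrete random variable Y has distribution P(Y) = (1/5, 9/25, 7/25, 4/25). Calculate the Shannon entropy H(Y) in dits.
0.5817 dits

Shannon entropy is H(X) = -Σ p(x) log p(x).

For P = (1/5, 9/25, 7/25, 4/25):
H = -1/5 × log_10(1/5) -9/25 × log_10(9/25) -7/25 × log_10(7/25) -4/25 × log_10(4/25)
H = 0.5817 dits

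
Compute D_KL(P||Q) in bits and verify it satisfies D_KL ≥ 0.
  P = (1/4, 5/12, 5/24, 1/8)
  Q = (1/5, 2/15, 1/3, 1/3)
0.4473 bits

KL divergence satisfies the Gibbs inequality: D_KL(P||Q) ≥ 0 for all distributions P, Q.

D_KL(P||Q) = Σ p(x) log(p(x)/q(x))
Term by term:
  x=0: 1/4 × log_2[(1/4)/(1/5)] = 0.0805
  x=1: 5/12 × log_2[(5/12)/(2/15)] = 0.6849
  x=2: 5/24 × log_2[(5/24)/(1/3)] = -0.1413
  x=3: 1/8 × log_2[(1/8)/(1/3)] = -0.1769
D_KL(P||Q) = 0.4473 bits

D_KL(P||Q) = 0.4473 ≥ 0 ✓

This non-negativity is a fundamental property: relative entropy cannot be negative because it measures how different Q is from P.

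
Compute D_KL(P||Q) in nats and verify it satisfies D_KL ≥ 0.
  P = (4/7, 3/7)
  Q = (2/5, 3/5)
0.0596 nats

KL divergence satisfies the Gibbs inequality: D_KL(P||Q) ≥ 0 for all distributions P, Q.

D_KL(P||Q) = Σ p(x) log(p(x)/q(x))
Term by term:
  x=0: 4/7 × log_e[(4/7)/(2/5)] = 0.2038
  x=1: 3/7 × log_e[(3/7)/(3/5)] = -0.1442
D_KL(P||Q) = 0.0596 nats

D_KL(P||Q) = 0.0596 ≥ 0 ✓

This non-negativity is a fundamental property: relative entropy cannot be negative because it measures how different Q is from P.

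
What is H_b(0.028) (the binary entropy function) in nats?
0.1277 nats

The binary entropy function is:
H(p) = -p log(p) - (1-p) log(1-p)

H(0.028) = -0.028 × log_e(0.028) - 0.972 × log_e(0.972)
H(0.028) = 0.1277 nats

Note: Binary entropy is maximized at p=0.5 (H=1 bit) and minimized at p=0 or p=1 (H=0).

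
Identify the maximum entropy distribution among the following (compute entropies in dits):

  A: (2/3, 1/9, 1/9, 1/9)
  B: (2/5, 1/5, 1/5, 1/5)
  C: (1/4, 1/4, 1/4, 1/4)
C

For a discrete distribution over n outcomes, entropy is maximized by the uniform distribution.

Computing entropies:
H(A) = 0.4355 dits
H(B) = 0.5786 dits
H(C) = 0.6021 dits

The uniform distribution (where all probabilities equal 1/4) achieves the maximum entropy of log_10(4) = 0.6021 dits.

Distribution C has the highest entropy.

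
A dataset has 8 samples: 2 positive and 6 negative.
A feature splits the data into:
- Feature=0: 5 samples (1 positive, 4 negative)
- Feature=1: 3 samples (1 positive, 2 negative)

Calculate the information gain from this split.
0.0157 bits

Information Gain = H(Y) - H(Y|Feature)

Before split:
P(positive) = 2/8 = 0.2500
H(Y) = 0.8113 bits

After split:
Feature=0: H = 0.7219 bits (weight = 5/8)
Feature=1: H = 0.9183 bits (weight = 3/8)
H(Y|Feature) = (5/8)×0.7219 + (3/8)×0.9183 = 0.7956 bits

Information Gain = 0.8113 - 0.7956 = 0.0157 bits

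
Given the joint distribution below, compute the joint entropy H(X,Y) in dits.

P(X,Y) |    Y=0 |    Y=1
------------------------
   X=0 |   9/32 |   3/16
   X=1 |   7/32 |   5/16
0.5935 dits

Joint entropy is H(X,Y) = -Σ_{x,y} p(x,y) log p(x,y).

Summing over all non-zero entries:
H(X,Y) = -[9/32·log_10(9/32) + 3/16·log_10(3/16) + 7/32·log_10(7/32) + 5/16·log_10(5/16)]
H(X,Y) = 0.5935 dits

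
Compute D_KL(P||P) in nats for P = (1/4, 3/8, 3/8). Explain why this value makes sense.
0.0000 nats

KL divergence satisfies the Gibbs inequality: D_KL(P||Q) ≥ 0 for all distributions P, Q.

D_KL(P||Q) = Σ p(x) log(p(x)/q(x))
Each term is p(x) × log_e(p(x)/p(x)) = p(x) × log_e(1) = 0, so the sum is 0.
D_KL(P||Q) = 0.0000 nats

When P = Q, the KL divergence is exactly 0, as there is no 'divergence' between identical distributions.

This non-negativity is a fundamental property: relative entropy cannot be negative because it measures how different Q is from P.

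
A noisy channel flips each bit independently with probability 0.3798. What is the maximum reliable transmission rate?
0.0421 bits

For a binary symmetric channel (BSC) with error probability p:
Capacity C = 1 - H(p) bits per symbol

where H(p) = -p log₂(p) - (1-p) log₂(1-p) is the binary entropy function.

H(0.3798) = 0.9579 bits
C = 1 - 0.9579 = 0.0421 bits per symbol

This means we can reliably transmit up to 0.0421 bits of information per channel use.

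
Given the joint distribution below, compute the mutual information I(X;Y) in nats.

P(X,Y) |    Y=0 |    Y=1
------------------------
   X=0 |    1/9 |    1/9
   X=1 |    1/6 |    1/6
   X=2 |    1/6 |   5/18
0.0079 nats

Mutual information: I(X;Y) = H(X) + H(Y) - H(X,Y)

Marginals:
P(X) = (2/9, 1/3, 4/9), H(X) = 1.0609 nats
P(Y) = (4/9, 5/9), H(Y) = 0.6870 nats

Joint entropy: H(X,Y) = 1.7400 nats

I(X;Y) = 1.0609 + 0.6870 - 1.7400 = 0.0079 nats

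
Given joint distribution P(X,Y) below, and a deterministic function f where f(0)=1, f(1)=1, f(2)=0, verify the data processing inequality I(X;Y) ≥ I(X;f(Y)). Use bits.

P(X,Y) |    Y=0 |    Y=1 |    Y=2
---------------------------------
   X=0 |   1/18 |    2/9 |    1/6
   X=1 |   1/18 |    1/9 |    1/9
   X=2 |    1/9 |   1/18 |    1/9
I(X;Y) = 0.0717, I(X;f(Y)) = 0.0005, inequality holds: 0.0717 ≥ 0.0005

Data Processing Inequality: For any Markov chain X → Y → Z, we have I(X;Y) ≥ I(X;Z).

Here Z = f(Y) is a deterministic function of Y, forming X → Y → Z.

Original I(X;Y) = 0.0717 bits

After applying f:
P(X,Z) where Z=f(Y):
- P(X,Z=0) = P(X,Y=2)
- P(X,Z=1) = P(X,Y=0) + P(X,Y=1)

I(X;Z) = I(X;f(Y)) = 0.0005 bits

Verification: 0.0717 ≥ 0.0005 ✓

Information cannot be created by processing; the function f can only lose information about X.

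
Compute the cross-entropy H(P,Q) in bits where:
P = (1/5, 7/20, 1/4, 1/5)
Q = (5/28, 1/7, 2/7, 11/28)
2.2011 bits

Cross-entropy: H(P,Q) = -Σ p(x) log q(x)

Alternatively: H(P,Q) = H(P) + D_KL(P||Q)
H(P) = 1.9589 bits
D_KL(P||Q) = 0.2422 bits

H(P,Q) = 1.9589 + 0.2422 = 2.2011 bits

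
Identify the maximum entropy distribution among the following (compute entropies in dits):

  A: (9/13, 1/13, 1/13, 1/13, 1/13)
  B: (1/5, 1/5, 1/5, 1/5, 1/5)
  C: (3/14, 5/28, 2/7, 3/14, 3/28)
B

For a discrete distribution over n outcomes, entropy is maximized by the uniform distribution.

Computing entropies:
H(A) = 0.4533 dits
H(B) = 0.6990 dits
H(C) = 0.6797 dits

The uniform distribution (where all probabilities equal 1/5) achieves the maximum entropy of log_10(5) = 0.6990 dits.

Distribution B has the highest entropy.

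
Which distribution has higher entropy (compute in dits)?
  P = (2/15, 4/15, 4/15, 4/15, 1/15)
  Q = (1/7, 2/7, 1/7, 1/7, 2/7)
Q

Computing entropies in dits:
H(P) = 0.6543
H(Q) = 0.6731

Distribution Q has higher entropy.

Intuition: The distribution closer to uniform (more spread out) has higher entropy.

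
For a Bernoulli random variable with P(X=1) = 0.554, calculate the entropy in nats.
0.6873 nats

The binary entropy function is:
H(p) = -p log(p) - (1-p) log(1-p)

H(0.554) = -0.554 × log_e(0.554) - 0.446 × log_e(0.446)
H(0.554) = 0.6873 nats

Note: Binary entropy is maximized at p=0.5 (H=1 bit) and minimized at p=0 or p=1 (H=0).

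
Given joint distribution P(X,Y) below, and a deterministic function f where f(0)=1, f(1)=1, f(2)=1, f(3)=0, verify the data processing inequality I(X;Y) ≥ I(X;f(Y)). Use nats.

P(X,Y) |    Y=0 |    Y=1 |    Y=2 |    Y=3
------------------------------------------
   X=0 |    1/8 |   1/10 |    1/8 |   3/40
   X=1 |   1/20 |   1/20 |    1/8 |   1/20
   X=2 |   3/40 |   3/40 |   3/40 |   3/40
I(X;Y) = 0.0185, I(X;f(Y)) = 0.0033, inequality holds: 0.0185 ≥ 0.0033

Data Processing Inequality: For any Markov chain X → Y → Z, we have I(X;Y) ≥ I(X;Z).

Here Z = f(Y) is a deterministic function of Y, forming X → Y → Z.

Original I(X;Y) = 0.0185 nats

After applying f:
P(X,Z) where Z=f(Y):
- P(X,Z=0) = P(X,Y=3)
- P(X,Z=1) = P(X,Y=0) + P(X,Y=1) + P(X,Y=2)

I(X;Z) = I(X;f(Y)) = 0.0033 nats

Verification: 0.0185 ≥ 0.0033 ✓

Information cannot be created by processing; the function f can only lose information about X.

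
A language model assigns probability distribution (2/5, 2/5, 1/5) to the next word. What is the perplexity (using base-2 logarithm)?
2.8717

Perplexity is 2^H (or exp(H) for natural log).

First, H = -Σ p log p = 1.5219 bits
Perplexity = 2^1.5219 = 2.8717

Interpretation: The model's uncertainty is equivalent to choosing uniformly among 2.9 options.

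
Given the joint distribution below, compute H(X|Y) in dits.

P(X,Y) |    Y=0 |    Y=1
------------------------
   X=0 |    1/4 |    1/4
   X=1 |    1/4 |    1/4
0.3010 dits

Using the chain rule: H(X|Y) = H(X,Y) - H(Y)

First, compute H(X,Y) = 0.6021 dits

Marginal P(Y) = (1/2, 1/2)
H(Y) = 0.3010 dits

H(X|Y) = H(X,Y) - H(Y) = 0.6021 - 0.3010 = 0.3010 dits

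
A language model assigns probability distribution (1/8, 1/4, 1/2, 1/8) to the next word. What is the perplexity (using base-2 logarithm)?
3.3636

Perplexity is 2^H (or exp(H) for natural log).

First, H = -Σ p log p = 1.7500 bits
Perplexity = 2^1.7500 = 3.3636

Interpretation: The model's uncertainty is equivalent to choosing uniformly among 3.4 options.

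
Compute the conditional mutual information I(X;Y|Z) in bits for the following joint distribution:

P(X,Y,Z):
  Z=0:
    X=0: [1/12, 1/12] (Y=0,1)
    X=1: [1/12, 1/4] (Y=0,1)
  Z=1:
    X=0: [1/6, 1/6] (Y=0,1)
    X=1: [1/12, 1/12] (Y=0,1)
0.0221 bits

Conditional mutual information: I(X;Y|Z) = H(X|Z) + H(Y|Z) - H(X,Y|Z)

H(Z) = 1.0000
H(X,Z) = 1.9183 → H(X|Z) = 0.9183
H(Y,Z) = 1.9591 → H(Y|Z) = 0.9591
H(X,Y,Z) = 2.8554 → H(X,Y|Z) = 1.8554

I(X;Y|Z) = 0.9183 + 0.9591 - 1.8554 = 0.0221 bits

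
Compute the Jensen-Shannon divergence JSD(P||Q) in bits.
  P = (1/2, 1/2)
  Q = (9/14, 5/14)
0.0151 bits

Jensen-Shannon divergence is:
JSD(P||Q) = 0.5 × D_KL(P||M) + 0.5 × D_KL(Q||M)
where M = 0.5 × (P + Q) is the mixture distribution.

M = 0.5 × (1/2, 1/2) + 0.5 × (9/14, 5/14) = (4/7, 3/7)

D_KL(P||M) = 0.0149 bits
D_KL(Q||M) = 0.0153 bits

JSD(P||Q) = 0.5 × 0.0149 + 0.5 × 0.0153 = 0.0151 bits

Unlike KL divergence, JSD is symmetric and bounded: 0 ≤ JSD ≤ log(2).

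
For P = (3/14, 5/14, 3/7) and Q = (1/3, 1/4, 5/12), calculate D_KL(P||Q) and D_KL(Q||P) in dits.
D_KL(P||Q) = 0.0194, D_KL(Q||P) = 0.0201

KL divergence is not symmetric: D_KL(P||Q) ≠ D_KL(Q||P) in general.

D_KL(P||Q) = 0.0194 dits
D_KL(Q||P) = 0.0201 dits

No, they are not equal!

This asymmetry is why KL divergence is not a true distance metric.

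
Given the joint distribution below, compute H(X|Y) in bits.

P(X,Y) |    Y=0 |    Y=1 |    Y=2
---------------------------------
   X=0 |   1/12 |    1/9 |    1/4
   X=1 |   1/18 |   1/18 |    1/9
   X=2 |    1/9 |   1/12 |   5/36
1.5130 bits

Using the chain rule: H(X|Y) = H(X,Y) - H(Y)

First, compute H(X,Y) = 3.0130 bits

Marginal P(Y) = (1/4, 1/4, 1/2)
H(Y) = 1.5000 bits

H(X|Y) = H(X,Y) - H(Y) = 3.0130 - 1.5000 = 1.5130 bits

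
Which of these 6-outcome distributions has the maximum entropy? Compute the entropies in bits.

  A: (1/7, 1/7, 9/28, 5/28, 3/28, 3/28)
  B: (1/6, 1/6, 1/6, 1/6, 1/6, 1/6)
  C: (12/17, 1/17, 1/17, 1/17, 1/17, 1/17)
B

For a discrete distribution over n outcomes, entropy is maximized by the uniform distribution.

Computing entropies:
H(A) = 2.4628 bits
H(B) = 2.5850 bits
H(C) = 1.5569 bits

The uniform distribution (where all probabilities equal 1/6) achieves the maximum entropy of log_2(6) = 2.5850 bits.

Distribution B has the highest entropy.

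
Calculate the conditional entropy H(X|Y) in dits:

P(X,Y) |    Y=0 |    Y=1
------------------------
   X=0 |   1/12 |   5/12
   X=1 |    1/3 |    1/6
0.2421 dits

Using the chain rule: H(X|Y) = H(X,Y) - H(Y)

First, compute H(X,Y) = 0.5371 dits

Marginal P(Y) = (5/12, 7/12)
H(Y) = 0.2950 dits

H(X|Y) = H(X,Y) - H(Y) = 0.5371 - 0.2950 = 0.2421 dits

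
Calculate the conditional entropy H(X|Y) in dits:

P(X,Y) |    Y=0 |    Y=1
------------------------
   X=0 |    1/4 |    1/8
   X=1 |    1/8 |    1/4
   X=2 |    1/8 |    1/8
0.4515 dits

Using the chain rule: H(X|Y) = H(X,Y) - H(Y)

First, compute H(X,Y) = 0.7526 dits

Marginal P(Y) = (1/2, 1/2)
H(Y) = 0.3010 dits

H(X|Y) = H(X,Y) - H(Y) = 0.7526 - 0.3010 = 0.4515 dits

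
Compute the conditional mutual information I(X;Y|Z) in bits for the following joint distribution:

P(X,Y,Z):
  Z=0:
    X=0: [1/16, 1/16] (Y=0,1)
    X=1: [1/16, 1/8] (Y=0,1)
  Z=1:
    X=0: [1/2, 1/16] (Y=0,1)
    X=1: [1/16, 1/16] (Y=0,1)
0.0684 bits

Conditional mutual information: I(X;Y|Z) = H(X|Z) + H(Y|Z) - H(X,Y|Z)

H(Z) = 0.8960
H(X,Z) = 1.6697 → H(X|Z) = 0.7737
H(Y,Z) = 1.6697 → H(Y|Z) = 0.7737
H(X,Y,Z) = 2.3750 → H(X,Y|Z) = 1.4790

I(X;Y|Z) = 0.7737 + 0.7737 - 1.4790 = 0.0684 bits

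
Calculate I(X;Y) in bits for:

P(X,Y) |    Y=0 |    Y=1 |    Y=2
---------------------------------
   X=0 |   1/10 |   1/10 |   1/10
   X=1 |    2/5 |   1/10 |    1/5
0.0448 bits

Mutual information: I(X;Y) = H(X) + H(Y) - H(X,Y)

Marginals:
P(X) = (3/10, 7/10), H(X) = 0.8813 bits
P(Y) = (1/2, 1/5, 3/10), H(Y) = 1.4855 bits

Joint entropy: H(X,Y) = 2.3219 bits

I(X;Y) = 0.8813 + 1.4855 - 2.3219 = 0.0448 bits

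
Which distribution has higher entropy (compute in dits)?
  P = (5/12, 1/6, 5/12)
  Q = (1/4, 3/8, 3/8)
Q

Computing entropies in dits:
H(P) = 0.4465
H(Q) = 0.4700

Distribution Q has higher entropy.

Intuition: The distribution closer to uniform (more spread out) has higher entropy.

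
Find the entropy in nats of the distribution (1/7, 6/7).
0.4101 nats

Shannon entropy is H(X) = -Σ p(x) log p(x).

For P = (1/7, 6/7):
H = -1/7 × log_e(1/7) -6/7 × log_e(6/7)
H = 0.4101 nats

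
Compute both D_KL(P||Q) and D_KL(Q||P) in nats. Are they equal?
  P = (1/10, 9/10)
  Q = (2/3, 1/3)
D_KL(P||Q) = 0.7042, D_KL(Q||P) = 0.9337

KL divergence is not symmetric: D_KL(P||Q) ≠ D_KL(Q||P) in general.

D_KL(P||Q) = 0.7042 nats
D_KL(Q||P) = 0.9337 nats

No, they are not equal!

This asymmetry is why KL divergence is not a true distance metric.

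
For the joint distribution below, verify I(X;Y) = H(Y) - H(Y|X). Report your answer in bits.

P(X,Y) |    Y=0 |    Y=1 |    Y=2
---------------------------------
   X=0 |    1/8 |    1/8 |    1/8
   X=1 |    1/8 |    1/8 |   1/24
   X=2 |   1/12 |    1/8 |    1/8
I(X;Y) = 0.0401 bits

Mutual information has multiple equivalent forms:
- I(X;Y) = H(X) - H(X|Y)
- I(X;Y) = H(Y) - H(Y|X)
- I(X;Y) = H(X) + H(Y) - H(X,Y)

Computing all quantities:
H(X) = 1.5774, H(Y) = 1.5774, H(X,Y) = 3.1148
H(X|Y) = 1.5374, H(Y|X) = 1.5374

Verification:
H(X) - H(X|Y) = 1.5774 - 1.5374 = 0.0401
H(Y) - H(Y|X) = 1.5774 - 1.5374 = 0.0401
H(X) + H(Y) - H(X,Y) = 1.5774 + 1.5774 - 3.1148 = 0.0401

All forms give I(X;Y) = 0.0401 bits. ✓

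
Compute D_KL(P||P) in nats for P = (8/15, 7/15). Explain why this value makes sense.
0.0000 nats

KL divergence satisfies the Gibbs inequality: D_KL(P||Q) ≥ 0 for all distributions P, Q.

D_KL(P||Q) = Σ p(x) log(p(x)/q(x))
Each term is p(x) × log_e(p(x)/p(x)) = p(x) × log_e(1) = 0, so the sum is 0.
D_KL(P||Q) = 0.0000 nats

When P = Q, the KL divergence is exactly 0, as there is no 'divergence' between identical distributions.

This non-negativity is a fundamental property: relative entropy cannot be negative because it measures how different Q is from P.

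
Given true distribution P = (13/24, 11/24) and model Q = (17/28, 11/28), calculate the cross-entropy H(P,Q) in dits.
0.3034 dits

Cross-entropy: H(P,Q) = -Σ p(x) log q(x)

Alternatively: H(P,Q) = H(P) + D_KL(P||Q)
H(P) = 0.2995 dits
D_KL(P||Q) = 0.0038 dits

H(P,Q) = 0.2995 + 0.0038 = 0.3034 dits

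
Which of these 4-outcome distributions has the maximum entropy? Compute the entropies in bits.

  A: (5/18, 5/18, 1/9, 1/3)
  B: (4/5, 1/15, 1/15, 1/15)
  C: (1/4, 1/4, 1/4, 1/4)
C

For a discrete distribution over n outcomes, entropy is maximized by the uniform distribution.

Computing entropies:
H(A) = 1.9072 bits
H(B) = 1.0389 bits
H(C) = 2.0000 bits

The uniform distribution (where all probabilities equal 1/4) achieves the maximum entropy of log_2(4) = 2.0000 bits.

Distribution C has the highest entropy.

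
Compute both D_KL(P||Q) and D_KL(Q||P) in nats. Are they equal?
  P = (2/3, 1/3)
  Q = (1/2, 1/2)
D_KL(P||Q) = 0.0566, D_KL(Q||P) = 0.0589

KL divergence is not symmetric: D_KL(P||Q) ≠ D_KL(Q||P) in general.

D_KL(P||Q) = 0.0566 nats
D_KL(Q||P) = 0.0589 nats

No, they are not equal!

This asymmetry is why KL divergence is not a true distance metric.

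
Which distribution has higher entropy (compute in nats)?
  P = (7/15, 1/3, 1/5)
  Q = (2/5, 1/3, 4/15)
Q

Computing entropies in nats:
H(P) = 1.0438
H(Q) = 1.0852

Distribution Q has higher entropy.

Intuition: The distribution closer to uniform (more spread out) has higher entropy.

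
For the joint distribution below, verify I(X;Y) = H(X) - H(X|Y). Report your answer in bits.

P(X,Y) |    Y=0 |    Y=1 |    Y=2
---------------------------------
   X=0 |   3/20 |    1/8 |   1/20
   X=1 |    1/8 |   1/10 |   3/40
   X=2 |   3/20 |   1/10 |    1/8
I(X;Y) = 0.0235 bits

Mutual information has multiple equivalent forms:
- I(X;Y) = H(X) - H(X|Y)
- I(X;Y) = H(Y) - H(Y|X)
- I(X;Y) = H(X) + H(Y) - H(X,Y)

Computing all quantities:
H(X) = 1.5787, H(Y) = 1.5516, H(X,Y) = 3.1068
H(X|Y) = 1.5552, H(Y|X) = 1.5281

Verification:
H(X) - H(X|Y) = 1.5787 - 1.5552 = 0.0235
H(Y) - H(Y|X) = 1.5516 - 1.5281 = 0.0235
H(X) + H(Y) - H(X,Y) = 1.5787 + 1.5516 - 3.1068 = 0.0235

All forms give I(X;Y) = 0.0235 bits. ✓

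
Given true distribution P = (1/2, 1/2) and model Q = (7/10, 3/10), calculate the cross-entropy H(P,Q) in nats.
0.7803 nats

Cross-entropy: H(P,Q) = -Σ p(x) log q(x)

Alternatively: H(P,Q) = H(P) + D_KL(P||Q)
H(P) = 0.6931 nats
D_KL(P||Q) = 0.0872 nats

H(P,Q) = 0.6931 + 0.0872 = 0.7803 nats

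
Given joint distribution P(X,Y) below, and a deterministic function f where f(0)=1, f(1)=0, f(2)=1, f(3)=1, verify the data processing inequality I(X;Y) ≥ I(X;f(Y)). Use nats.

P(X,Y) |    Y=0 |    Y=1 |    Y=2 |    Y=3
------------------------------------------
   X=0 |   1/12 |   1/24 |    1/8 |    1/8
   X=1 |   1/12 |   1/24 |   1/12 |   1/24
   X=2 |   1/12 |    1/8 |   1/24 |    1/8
I(X;Y) = 0.0638, I(X;f(Y)) = 0.0296, inequality holds: 0.0638 ≥ 0.0296

Data Processing Inequality: For any Markov chain X → Y → Z, we have I(X;Y) ≥ I(X;Z).

Here Z = f(Y) is a deterministic function of Y, forming X → Y → Z.

Original I(X;Y) = 0.0638 nats

After applying f:
P(X,Z) where Z=f(Y):
- P(X,Z=0) = P(X,Y=1)
- P(X,Z=1) = P(X,Y=0) + P(X,Y=2) + P(X,Y=3)

I(X;Z) = I(X;f(Y)) = 0.0296 nats

Verification: 0.0638 ≥ 0.0296 ✓

Information cannot be created by processing; the function f can only lose information about X.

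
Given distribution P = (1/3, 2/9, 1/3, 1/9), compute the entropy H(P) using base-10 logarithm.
0.5693 dits

Shannon entropy is H(X) = -Σ p(x) log p(x).

For P = (1/3, 2/9, 1/3, 1/9):
H = -1/3 × log_10(1/3) -2/9 × log_10(2/9) -1/3 × log_10(1/3) -1/9 × log_10(1/9)
H = 0.5693 dits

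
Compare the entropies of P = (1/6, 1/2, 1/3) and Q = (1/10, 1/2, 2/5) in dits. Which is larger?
P

Computing entropies in dits:
H(P) = 0.4392
H(Q) = 0.4097

Distribution P has higher entropy.

Intuition: The distribution closer to uniform (more spread out) has higher entropy.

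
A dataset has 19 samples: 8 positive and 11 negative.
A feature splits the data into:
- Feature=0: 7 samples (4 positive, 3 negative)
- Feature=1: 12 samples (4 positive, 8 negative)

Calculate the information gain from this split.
0.0390 bits

Information Gain = H(Y) - H(Y|Feature)

Before split:
P(positive) = 8/19 = 0.4211
H(Y) = 0.9819 bits

After split:
Feature=0: H = 0.9852 bits (weight = 7/19)
Feature=1: H = 0.9183 bits (weight = 12/19)
H(Y|Feature) = (7/19)×0.9852 + (12/19)×0.9183 = 0.9430 bits

Information Gain = 0.9819 - 0.9430 = 0.0390 bits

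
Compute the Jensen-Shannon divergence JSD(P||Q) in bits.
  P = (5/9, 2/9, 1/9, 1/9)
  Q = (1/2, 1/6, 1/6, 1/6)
0.0120 bits

Jensen-Shannon divergence is:
JSD(P||Q) = 0.5 × D_KL(P||M) + 0.5 × D_KL(Q||M)
where M = 0.5 × (P + Q) is the mixture distribution.

M = 0.5 × (5/9, 2/9, 1/9, 1/9) + 0.5 × (1/2, 1/6, 1/6, 1/6) = (19/36, 7/36, 5/36, 5/36)

D_KL(P||M) = 0.0124 bits
D_KL(Q||M) = 0.0116 bits

JSD(P||Q) = 0.5 × 0.0124 + 0.5 × 0.0116 = 0.0120 bits

Unlike KL divergence, JSD is symmetric and bounded: 0 ≤ JSD ≤ log(2).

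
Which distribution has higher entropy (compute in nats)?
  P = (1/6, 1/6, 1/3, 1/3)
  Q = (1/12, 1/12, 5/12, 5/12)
P

Computing entropies in nats:
H(P) = 1.3297
H(Q) = 1.1437

Distribution P has higher entropy.

Intuition: The distribution closer to uniform (more spread out) has higher entropy.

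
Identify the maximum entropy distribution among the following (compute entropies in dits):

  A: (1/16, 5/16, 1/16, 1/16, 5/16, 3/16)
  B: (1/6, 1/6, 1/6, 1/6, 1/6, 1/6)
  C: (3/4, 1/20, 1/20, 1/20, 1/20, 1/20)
B

For a discrete distribution over n outcomes, entropy is maximized by the uniform distribution.

Computing entropies:
H(A) = 0.6778 dits
H(B) = 0.7782 dits
H(C) = 0.4190 dits

The uniform distribution (where all probabilities equal 1/6) achieves the maximum entropy of log_10(6) = 0.7782 dits.

Distribution B has the highest entropy.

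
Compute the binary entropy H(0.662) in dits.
0.2778 dits

The binary entropy function is:
H(p) = -p log(p) - (1-p) log(1-p)

H(0.662) = -0.662 × log_10(0.662) - 0.338 × log_10(0.338)
H(0.662) = 0.2778 dits

Note: Binary entropy is maximized at p=0.5 (H=1 bit) and minimized at p=0 or p=1 (H=0).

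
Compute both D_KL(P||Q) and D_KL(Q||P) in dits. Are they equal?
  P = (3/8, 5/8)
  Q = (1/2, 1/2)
D_KL(P||Q) = 0.0137, D_KL(Q||P) = 0.0140

KL divergence is not symmetric: D_KL(P||Q) ≠ D_KL(Q||P) in general.

D_KL(P||Q) = 0.0137 dits
D_KL(Q||P) = 0.0140 dits

No, they are not equal!

This asymmetry is why KL divergence is not a true distance metric.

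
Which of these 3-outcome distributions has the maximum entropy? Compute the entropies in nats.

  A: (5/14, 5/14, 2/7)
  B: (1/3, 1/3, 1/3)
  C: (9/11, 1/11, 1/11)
B

For a discrete distribution over n outcomes, entropy is maximized by the uniform distribution.

Computing entropies:
H(A) = 1.0934 nats
H(B) = 1.0986 nats
H(C) = 0.6002 nats

The uniform distribution (where all probabilities equal 1/3) achieves the maximum entropy of log_e(3) = 1.0986 nats.

Distribution B has the highest entropy.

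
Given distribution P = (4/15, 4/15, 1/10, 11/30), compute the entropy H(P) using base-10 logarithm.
0.5659 dits

Shannon entropy is H(X) = -Σ p(x) log p(x).

For P = (4/15, 4/15, 1/10, 11/30):
H = -4/15 × log_10(4/15) -4/15 × log_10(4/15) -1/10 × log_10(1/10) -11/30 × log_10(11/30)
H = 0.5659 dits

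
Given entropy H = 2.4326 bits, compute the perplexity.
5.3987

Perplexity is 2^H (or exp(H) for natural log).

H = 2.4326 bits
Perplexity = 2^2.4326 = 5.3987

Interpretation: The model's uncertainty is equivalent to choosing uniformly among 5.4 options.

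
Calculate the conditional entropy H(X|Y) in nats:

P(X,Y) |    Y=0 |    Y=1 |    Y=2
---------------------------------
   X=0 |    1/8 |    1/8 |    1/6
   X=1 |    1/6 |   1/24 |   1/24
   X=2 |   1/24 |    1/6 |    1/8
0.9743 nats

Using the chain rule: H(X|Y) = H(X,Y) - H(Y)

First, compute H(X,Y) = 2.0729 nats

Marginal P(Y) = (1/3, 1/3, 1/3)
H(Y) = 1.0986 nats

H(X|Y) = H(X,Y) - H(Y) = 2.0729 - 1.0986 = 0.9743 nats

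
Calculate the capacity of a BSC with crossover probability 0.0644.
0.6553 bits

For a binary symmetric channel (BSC) with error probability p:
Capacity C = 1 - H(p) bits per symbol

where H(p) = -p log₂(p) - (1-p) log₂(1-p) is the binary entropy function.

H(0.0644) = 0.3447 bits
C = 1 - 0.3447 = 0.6553 bits per symbol

This means we can reliably transmit up to 0.6553 bits of information per channel use.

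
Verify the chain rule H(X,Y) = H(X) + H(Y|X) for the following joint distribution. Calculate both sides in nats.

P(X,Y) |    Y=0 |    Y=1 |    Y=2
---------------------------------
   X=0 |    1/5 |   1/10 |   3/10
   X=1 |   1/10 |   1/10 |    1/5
H(X,Y) = 1.6957, H(X) = 0.6730, H(Y|X) = 1.0227 (all in nats)

Chain rule: H(X,Y) = H(X) + H(Y|X)

Left side — joint entropy directly:
H(X,Y) = -Σ p(x,y) log p(x,y) = 1.6957 nats

Right side — compute H(Y|X) from the conditional distributions:
P(X) = (3/5, 2/5), so H(X) = 0.6730 nats
H(Y|X) = Σ_x P(X=x) · H(Y|X=x):
  P(Y|X=0) = (1/3, 1/6, 1/2), H(Y|X=0) = 1.0114, weight P(X=0) = 3/5
  P(Y|X=1) = (1/4, 1/4, 1/2), H(Y|X=1) = 1.0397, weight P(X=1) = 2/5
H(Y|X) = 1.0227 nats

H(X) + H(Y|X) = 0.6730 + 1.0227 = 1.6957 nats

Both sides equal 1.6957 nats. ✓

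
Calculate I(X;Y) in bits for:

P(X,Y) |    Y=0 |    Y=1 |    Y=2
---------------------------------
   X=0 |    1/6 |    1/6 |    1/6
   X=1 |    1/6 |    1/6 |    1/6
0.0000 bits

Mutual information: I(X;Y) = H(X) + H(Y) - H(X,Y)

Marginals:
P(X) = (1/2, 1/2), H(X) = 1.0000 bits
P(Y) = (1/3, 1/3, 1/3), H(Y) = 1.5850 bits

Joint entropy: H(X,Y) = 2.5850 bits

I(X;Y) = 1.0000 + 1.5850 - 2.5850 = 0.0000 bits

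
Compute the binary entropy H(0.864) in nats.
0.3976 nats

The binary entropy function is:
H(p) = -p log(p) - (1-p) log(1-p)

H(0.864) = -0.864 × log_e(0.864) - 0.136 × log_e(0.136)
H(0.864) = 0.3976 nats

Note: Binary entropy is maximized at p=0.5 (H=1 bit) and minimized at p=0 or p=1 (H=0).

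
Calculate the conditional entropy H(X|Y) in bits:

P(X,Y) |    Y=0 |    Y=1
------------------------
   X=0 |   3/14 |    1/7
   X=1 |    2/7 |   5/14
0.9242 bits

Using the chain rule: H(X|Y) = H(X,Y) - H(Y)

First, compute H(X,Y) = 1.9242 bits

Marginal P(Y) = (1/2, 1/2)
H(Y) = 1.0000 bits

H(X|Y) = H(X,Y) - H(Y) = 1.9242 - 1.0000 = 0.9242 bits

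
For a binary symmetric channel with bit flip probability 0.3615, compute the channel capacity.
0.0561 bits

For a binary symmetric channel (BSC) with error probability p:
Capacity C = 1 - H(p) bits per symbol

where H(p) = -p log₂(p) - (1-p) log₂(1-p) is the binary entropy function.

H(0.3615) = 0.9439 bits
C = 1 - 0.9439 = 0.0561 bits per symbol

This means we can reliably transmit up to 0.0561 bits of information per channel use.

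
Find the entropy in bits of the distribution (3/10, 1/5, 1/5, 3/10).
1.9710 bits

Shannon entropy is H(X) = -Σ p(x) log p(x).

For P = (3/10, 1/5, 1/5, 3/10):
H = -3/10 × log_2(3/10) -1/5 × log_2(1/5) -1/5 × log_2(1/5) -3/10 × log_2(3/10)
H = 1.9710 bits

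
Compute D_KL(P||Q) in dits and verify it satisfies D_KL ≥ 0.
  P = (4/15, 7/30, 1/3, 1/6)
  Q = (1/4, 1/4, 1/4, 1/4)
0.0128 dits

KL divergence satisfies the Gibbs inequality: D_KL(P||Q) ≥ 0 for all distributions P, Q.

D_KL(P||Q) = Σ p(x) log(p(x)/q(x))
Term by term:
  x=0: 4/15 × log_10[(4/15)/(1/4)] = 0.0075
  x=1: 7/30 × log_10[(7/30)/(1/4)] = -0.0070
  x=2: 1/3 × log_10[(1/3)/(1/4)] = 0.0416
  x=3: 1/6 × log_10[(1/6)/(1/4)] = -0.0293
D_KL(P||Q) = 0.0128 dits

D_KL(P||Q) = 0.0128 ≥ 0 ✓

This non-negativity is a fundamental property: relative entropy cannot be negative because it measures how different Q is from P.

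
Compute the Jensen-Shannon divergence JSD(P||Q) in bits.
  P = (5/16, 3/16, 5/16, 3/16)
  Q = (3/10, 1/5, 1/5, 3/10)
0.0187 bits

Jensen-Shannon divergence is:
JSD(P||Q) = 0.5 × D_KL(P||M) + 0.5 × D_KL(Q||M)
where M = 0.5 × (P + Q) is the mixture distribution.

M = 0.5 × (5/16, 3/16, 5/16, 3/16) + 0.5 × (3/10, 1/5, 1/5, 3/10) = (0.30625, 0.19375, 0.25625, 0.24375)

D_KL(P||M) = 0.0187 bits
D_KL(Q||M) = 0.0186 bits

JSD(P||Q) = 0.5 × 0.0187 + 0.5 × 0.0186 = 0.0187 bits

Unlike KL divergence, JSD is symmetric and bounded: 0 ≤ JSD ≤ log(2).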